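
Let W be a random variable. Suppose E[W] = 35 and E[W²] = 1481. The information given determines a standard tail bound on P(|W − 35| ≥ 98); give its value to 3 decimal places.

The first two moments determine the variance, so Chebyshev's inequality is the sharpest standard bound available.
Var(W) = E[W²] − (E[W])² = 1481 − 1225 = 256.
Chebyshev's inequality: P(|W − μ| ≥ t) ≤ Var(W)/t² = 256/9604 = 0.0267.

0.027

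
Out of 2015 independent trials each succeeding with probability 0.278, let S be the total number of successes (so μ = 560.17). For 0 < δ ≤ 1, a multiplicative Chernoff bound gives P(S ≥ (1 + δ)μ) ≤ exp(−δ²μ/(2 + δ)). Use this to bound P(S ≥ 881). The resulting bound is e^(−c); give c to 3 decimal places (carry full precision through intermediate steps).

71.422

Write 881 = (1 + δ)μ, so δ = 881/560.17 − 1 = 0.5727368…
Then the exponent is δ²μ/(2 + δ) = (881 − μ)² / (μ·(2 + δ)) = 71.422448.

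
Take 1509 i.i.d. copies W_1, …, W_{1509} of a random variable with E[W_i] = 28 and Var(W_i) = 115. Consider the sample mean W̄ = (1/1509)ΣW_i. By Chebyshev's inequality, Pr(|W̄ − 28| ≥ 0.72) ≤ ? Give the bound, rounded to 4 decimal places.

0.1470

Var(W̄) = Var(W_i)/n = 115/1509 = 0.076209.
Chebyshev: Pr(|W̄ − 28| ≥ 0.72) ≤ Var(W̄)/(0.72)² = 115/(1509·0.72²) = 0.1470.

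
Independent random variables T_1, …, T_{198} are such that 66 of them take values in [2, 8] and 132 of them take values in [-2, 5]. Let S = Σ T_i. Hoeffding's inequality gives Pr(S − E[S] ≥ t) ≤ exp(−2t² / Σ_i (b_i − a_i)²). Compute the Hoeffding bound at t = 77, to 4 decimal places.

0.2616

Σ(b_i − a_i)² = 66·6² + 132·7² = 8844.
Exponent = 2·77² / 8844 = 1.34080.
Bound = exp(−1.34080) = 0.26164.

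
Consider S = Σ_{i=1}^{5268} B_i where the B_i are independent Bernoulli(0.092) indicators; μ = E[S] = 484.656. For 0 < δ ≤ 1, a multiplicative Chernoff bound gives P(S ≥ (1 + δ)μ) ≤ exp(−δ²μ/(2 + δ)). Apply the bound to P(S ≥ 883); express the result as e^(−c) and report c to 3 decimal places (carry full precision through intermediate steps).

Write 883 = (1 + δ)μ, so δ = 883/484.656 − 1 = 0.8219108…
Then the exponent is δ²μ/(2 + δ) = (883 − μ)² / (μ·(2 + δ)) = 116.021823.

116.022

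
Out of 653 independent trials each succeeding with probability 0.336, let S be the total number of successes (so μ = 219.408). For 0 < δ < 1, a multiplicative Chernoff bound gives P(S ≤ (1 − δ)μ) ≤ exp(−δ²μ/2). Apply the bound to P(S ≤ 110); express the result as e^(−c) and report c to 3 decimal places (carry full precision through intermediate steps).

27.278

Write 110 = (1 − δ)μ, so δ = 1 − 110/219.408 = 0.4986509…
Then the exponent is δ²μ/2 = (μ − 110)²/(2μ) = 27.278200.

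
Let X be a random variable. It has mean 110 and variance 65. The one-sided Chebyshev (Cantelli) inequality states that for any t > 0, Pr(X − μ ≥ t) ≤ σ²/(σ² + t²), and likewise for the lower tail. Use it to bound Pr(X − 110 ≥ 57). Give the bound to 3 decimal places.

0.020

Here σ² = 65 and t = 57, so σ² + t² = 3314.
Cantelli's bound: 65/3314 = 0.0196.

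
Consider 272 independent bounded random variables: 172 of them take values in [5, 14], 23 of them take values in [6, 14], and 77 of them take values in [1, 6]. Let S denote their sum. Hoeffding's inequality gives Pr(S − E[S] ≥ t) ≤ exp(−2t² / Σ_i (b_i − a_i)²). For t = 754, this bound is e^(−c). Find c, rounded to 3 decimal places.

65.614

Σ(b_i − a_i)² = 172·9² + 23·8² + 77·5² = 17329.
c = 2t² / 17329 = 2·754² / 17329 = 65.6144.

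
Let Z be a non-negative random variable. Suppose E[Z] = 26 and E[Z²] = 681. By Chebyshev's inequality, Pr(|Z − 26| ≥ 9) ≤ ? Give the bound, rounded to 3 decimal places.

Var(Z) = E[Z²] − (E[Z])² = 681 − 676 = 5.
Chebyshev's inequality: Pr(|Z − μ| ≥ t) ≤ Var(Z)/t² = 5/81 = 0.0617.

0.062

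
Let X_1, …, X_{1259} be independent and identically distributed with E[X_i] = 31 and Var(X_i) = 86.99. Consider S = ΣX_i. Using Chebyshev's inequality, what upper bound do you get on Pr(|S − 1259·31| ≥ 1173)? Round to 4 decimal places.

Var(S) = n·Var(X_i) = 1259·86.99 = 109520.41.
Chebyshev: Pr(|S − 1259·31| ≥ 1173) ≤ Var(S)/1173² = 109520.41/1375929 = 0.0796.

0.0796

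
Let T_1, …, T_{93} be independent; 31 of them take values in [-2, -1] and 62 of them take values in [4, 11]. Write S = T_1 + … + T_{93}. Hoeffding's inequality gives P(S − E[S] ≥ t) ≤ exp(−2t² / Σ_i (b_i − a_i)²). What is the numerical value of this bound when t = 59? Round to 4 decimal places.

0.1035

Σ(b_i − a_i)² = 31·1² + 62·7² = 3069.
Exponent = 2·59² / 3069 = 2.26849.
Bound = exp(−2.26849) = 0.10347.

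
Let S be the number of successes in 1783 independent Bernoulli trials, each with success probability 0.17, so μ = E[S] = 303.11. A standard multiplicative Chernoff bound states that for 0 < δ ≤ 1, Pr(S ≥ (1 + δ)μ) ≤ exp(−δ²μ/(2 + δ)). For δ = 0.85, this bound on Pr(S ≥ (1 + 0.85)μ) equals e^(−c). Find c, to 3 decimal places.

76.841

c = δ²μ/(2 + δ) = 0.85²·303.11/(2 + 0.85) = 76.8410.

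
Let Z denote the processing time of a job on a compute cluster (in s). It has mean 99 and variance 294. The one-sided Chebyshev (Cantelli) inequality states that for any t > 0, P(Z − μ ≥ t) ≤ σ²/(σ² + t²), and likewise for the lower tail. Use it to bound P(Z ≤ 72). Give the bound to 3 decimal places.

0.287

Here σ² = 294 and t = 27, so σ² + t² = 1023.
Cantelli's bound: 294/1023 = 0.2874.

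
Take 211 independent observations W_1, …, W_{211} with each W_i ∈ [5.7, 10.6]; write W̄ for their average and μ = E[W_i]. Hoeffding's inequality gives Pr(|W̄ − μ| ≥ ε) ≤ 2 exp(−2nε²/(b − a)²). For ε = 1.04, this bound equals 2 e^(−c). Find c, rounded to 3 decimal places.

19.010

c = 2nε²/(b − a)² = 2·211·1.04² / 4.9² = 19.0102.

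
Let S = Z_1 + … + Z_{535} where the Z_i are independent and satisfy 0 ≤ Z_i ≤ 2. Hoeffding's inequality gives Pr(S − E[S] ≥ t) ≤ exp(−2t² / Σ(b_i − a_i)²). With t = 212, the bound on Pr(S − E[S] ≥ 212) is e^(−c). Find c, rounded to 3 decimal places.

42.004

Σ(b_i − a_i)² = 535·(2)² = 2140.
c = 2t²/2140 = 2·212²/2140 = 42.0037.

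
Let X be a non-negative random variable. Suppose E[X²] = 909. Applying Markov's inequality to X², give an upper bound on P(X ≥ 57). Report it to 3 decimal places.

Since X ≥ 0, the event {X ≥ 57} is the same as {X² ≥ 3249}.
Markov's inequality applied to X² gives P(X² ≥ 3249) ≤ E[X²]/3249 = 909/3249 = 0.2798.

0.280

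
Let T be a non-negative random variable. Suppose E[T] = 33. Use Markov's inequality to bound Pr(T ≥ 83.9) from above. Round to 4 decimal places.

0.3933

Markov's inequality: for a non-negative random variable, Pr(T ≥ a) ≤ E[T]/a.
Here E[T] = 33 and a = 83.9, so the bound is 33/83.9 = 0.3933.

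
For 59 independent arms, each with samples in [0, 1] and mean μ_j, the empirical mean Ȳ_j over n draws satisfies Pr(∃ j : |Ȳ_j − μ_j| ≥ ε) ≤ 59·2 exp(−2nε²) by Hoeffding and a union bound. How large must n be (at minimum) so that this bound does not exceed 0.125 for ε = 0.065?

811

Need 2·59·exp(−2nε²) ≤ 0.125, i.e. exp(−2nε²) ≤ 0.125/118.
So 2nε² ≥ ln(118/0.125) = 6.850126.
Hence n ≥ 6.850126/(2·0.065²) = 810.666.
The smallest integer n is 811.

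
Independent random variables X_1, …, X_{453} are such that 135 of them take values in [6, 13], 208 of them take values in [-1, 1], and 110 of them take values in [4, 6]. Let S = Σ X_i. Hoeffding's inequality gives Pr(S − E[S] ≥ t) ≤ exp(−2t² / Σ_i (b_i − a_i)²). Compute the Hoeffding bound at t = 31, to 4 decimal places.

Σ(b_i − a_i)² = 135·7² + 208·2² + 110·2² = 7887.
Exponent = 2·31² / 7887 = 0.24369.
Bound = exp(−0.24369) = 0.78373.

0.7837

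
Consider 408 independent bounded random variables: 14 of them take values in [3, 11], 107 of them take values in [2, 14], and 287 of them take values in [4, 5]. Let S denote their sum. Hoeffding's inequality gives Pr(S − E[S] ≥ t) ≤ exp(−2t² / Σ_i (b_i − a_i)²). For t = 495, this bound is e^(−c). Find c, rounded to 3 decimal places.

29.537

Σ(b_i − a_i)² = 14·8² + 107·12² + 287·1² = 16591.
c = 2t² / 16591 = 2·495² / 16591 = 29.5371.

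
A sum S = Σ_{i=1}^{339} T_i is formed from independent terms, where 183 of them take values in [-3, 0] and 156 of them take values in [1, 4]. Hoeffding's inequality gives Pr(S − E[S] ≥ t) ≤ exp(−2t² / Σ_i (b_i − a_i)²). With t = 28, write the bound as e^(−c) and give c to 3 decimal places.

Σ(b_i − a_i)² = 183·3² + 156·3² = 3051.
c = 2t² / 3051 = 2·28² / 3051 = 0.5139.

0.514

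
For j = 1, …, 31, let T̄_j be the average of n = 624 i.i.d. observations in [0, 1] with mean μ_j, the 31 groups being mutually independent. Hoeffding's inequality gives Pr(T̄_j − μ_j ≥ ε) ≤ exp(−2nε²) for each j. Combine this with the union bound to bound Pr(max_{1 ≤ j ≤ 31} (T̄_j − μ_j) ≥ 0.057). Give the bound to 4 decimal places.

0.5375

Per-experiment Hoeffding bound: exp(−2·624·0.057²) = exp(−4.05475) = 0.01734.
Union bound over 31 events: 31·0.01734 = 0.53753.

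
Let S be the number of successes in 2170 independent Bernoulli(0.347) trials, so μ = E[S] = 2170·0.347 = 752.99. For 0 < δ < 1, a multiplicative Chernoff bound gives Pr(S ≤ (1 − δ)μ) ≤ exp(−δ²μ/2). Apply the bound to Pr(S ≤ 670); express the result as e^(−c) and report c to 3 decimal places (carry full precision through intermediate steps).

4.573

Write 670 = (1 − δ)μ, so δ = 1 − 670/752.99 = 0.1102139…
Then the exponent is δ²μ/2 = (μ − 670)²/(2μ) = 4.573328.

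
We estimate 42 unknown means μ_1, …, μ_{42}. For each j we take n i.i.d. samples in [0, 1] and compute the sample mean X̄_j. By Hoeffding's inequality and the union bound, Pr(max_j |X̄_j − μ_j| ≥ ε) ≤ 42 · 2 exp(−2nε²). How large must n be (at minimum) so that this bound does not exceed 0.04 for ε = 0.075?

680

Need 2·42·exp(−2nε²) ≤ 0.04, i.e. exp(−2nε²) ≤ 0.04/84.
So 2nε² ≥ ln(84/0.04) = 7.649693.
Hence n ≥ 7.649693/(2·0.075²) = 679.973.
The smallest integer n is 680.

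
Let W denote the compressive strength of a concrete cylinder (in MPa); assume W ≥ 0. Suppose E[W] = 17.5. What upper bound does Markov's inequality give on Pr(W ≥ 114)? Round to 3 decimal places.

Markov's inequality: for a non-negative random variable, Pr(W ≥ a) ≤ E[W]/a.
Here E[W] = 17.5 and a = 114, so the bound is 17.5/114 = 0.1535.

0.154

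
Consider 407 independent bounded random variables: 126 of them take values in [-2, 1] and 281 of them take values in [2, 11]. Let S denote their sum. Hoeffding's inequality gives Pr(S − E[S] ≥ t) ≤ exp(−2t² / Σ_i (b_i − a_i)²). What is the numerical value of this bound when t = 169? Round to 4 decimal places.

0.0916

Σ(b_i − a_i)² = 126·3² + 281·9² = 23895.
Exponent = 2·169² / 23895 = 2.39054.
Bound = exp(−2.39054) = 0.09158.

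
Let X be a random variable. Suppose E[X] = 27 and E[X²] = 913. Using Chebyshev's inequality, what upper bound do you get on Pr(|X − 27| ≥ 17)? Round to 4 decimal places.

0.6367

Var(X) = E[X²] − (E[X])² = 913 − 729 = 184.
Chebyshev's inequality: Pr(|X − μ| ≥ t) ≤ Var(X)/t² = 184/289 = 0.6367.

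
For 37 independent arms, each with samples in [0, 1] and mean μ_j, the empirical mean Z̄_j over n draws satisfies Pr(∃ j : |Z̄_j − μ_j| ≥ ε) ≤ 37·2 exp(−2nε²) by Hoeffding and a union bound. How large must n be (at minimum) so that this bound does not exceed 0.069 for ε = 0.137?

186

Need 2·37·exp(−2nε²) ≤ 0.069, i.e. exp(−2nε²) ≤ 0.069/74.
So 2nε² ≥ ln(74/0.069) = 6.977714.
Hence n ≥ 6.977714/(2·0.137²) = 185.884.
The smallest integer n is 186.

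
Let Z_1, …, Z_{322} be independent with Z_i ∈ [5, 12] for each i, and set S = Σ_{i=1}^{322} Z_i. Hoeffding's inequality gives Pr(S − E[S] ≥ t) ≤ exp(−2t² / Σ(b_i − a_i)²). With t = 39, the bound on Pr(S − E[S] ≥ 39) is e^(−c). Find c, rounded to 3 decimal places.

Σ(b_i − a_i)² = 322·(7)² = 15778.
c = 2t²/15778 = 2·39²/15778 = 0.1928.

0.193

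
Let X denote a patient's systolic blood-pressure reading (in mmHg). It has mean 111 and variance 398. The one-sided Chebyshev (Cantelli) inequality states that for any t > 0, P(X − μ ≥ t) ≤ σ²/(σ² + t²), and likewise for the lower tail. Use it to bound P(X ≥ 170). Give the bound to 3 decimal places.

0.103

Here σ² = 398 and t = 59, so σ² + t² = 3879.
Cantelli's bound: 398/3879 = 0.1026.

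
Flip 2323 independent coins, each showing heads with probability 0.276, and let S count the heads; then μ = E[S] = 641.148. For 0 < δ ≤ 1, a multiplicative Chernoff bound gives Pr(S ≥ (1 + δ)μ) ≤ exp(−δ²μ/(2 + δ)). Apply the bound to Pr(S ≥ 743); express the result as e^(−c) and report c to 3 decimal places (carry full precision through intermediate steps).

Write 743 = (1 + δ)μ, so δ = 743/641.148 − 1 = 0.1588588…
Then the exponent is δ²μ/(2 + δ) = (743 − μ)² / (μ·(2 + δ)) = 7.494740.

7.495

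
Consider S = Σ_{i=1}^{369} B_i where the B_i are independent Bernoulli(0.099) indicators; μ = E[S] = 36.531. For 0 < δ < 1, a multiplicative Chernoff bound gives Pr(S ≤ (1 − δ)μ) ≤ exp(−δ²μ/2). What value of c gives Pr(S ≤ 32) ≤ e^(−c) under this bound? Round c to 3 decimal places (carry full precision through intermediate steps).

Write 32 = (1 − δ)μ, so δ = 1 − 32/36.531 = 0.1240316…
Then the exponent is δ²μ/2 = (μ − 32)²/(2μ) = 0.280994.

0.281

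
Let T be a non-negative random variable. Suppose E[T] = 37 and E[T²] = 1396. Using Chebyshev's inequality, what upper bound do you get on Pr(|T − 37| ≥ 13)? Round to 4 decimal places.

0.1598

Var(T) = E[T²] − (E[T])² = 1396 − 1369 = 27.
Chebyshev's inequality: Pr(|T − μ| ≥ t) ≤ Var(T)/t² = 27/169 = 0.1598.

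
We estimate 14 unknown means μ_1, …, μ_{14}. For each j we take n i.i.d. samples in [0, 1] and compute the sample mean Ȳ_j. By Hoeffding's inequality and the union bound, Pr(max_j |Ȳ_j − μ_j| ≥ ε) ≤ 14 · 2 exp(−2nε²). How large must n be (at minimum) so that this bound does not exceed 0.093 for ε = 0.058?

849

Need 2·14·exp(−2nε²) ≤ 0.093, i.e. exp(−2nε²) ≤ 0.093/28.
So 2nε² ≥ ln(28/0.093) = 5.707360.
Hence n ≥ 5.707360/(2·0.058²) = 848.300.
The smallest integer n is 849.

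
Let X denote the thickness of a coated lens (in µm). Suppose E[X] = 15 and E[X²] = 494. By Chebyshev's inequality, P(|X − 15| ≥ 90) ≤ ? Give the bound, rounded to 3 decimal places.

0.033

Var(X) = E[X²] − (E[X])² = 494 − 225 = 269.
Chebyshev's inequality: P(|X − μ| ≥ t) ≤ Var(X)/t² = 269/8100 = 0.0332.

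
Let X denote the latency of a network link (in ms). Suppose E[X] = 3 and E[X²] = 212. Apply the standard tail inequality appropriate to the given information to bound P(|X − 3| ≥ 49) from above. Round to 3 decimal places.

0.085

The first two moments determine the variance, so Chebyshev's inequality is the sharpest standard bound available.
Var(X) = E[X²] − (E[X])² = 212 − 9 = 203.
Chebyshev's inequality: P(|X − μ| ≥ t) ≤ Var(X)/t² = 203/2401 = 0.0845.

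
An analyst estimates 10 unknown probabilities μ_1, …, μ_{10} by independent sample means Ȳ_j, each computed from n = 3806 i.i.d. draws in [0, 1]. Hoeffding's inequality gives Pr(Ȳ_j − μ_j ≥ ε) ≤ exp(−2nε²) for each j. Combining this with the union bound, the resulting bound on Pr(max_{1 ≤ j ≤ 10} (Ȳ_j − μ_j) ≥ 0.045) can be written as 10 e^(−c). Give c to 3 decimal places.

15.414

Union bound over the 10 events: Pr(max_{1 ≤ j ≤ 10} (Ȳ_j − μ_j) ≥ 0.045) ≤ 10·exp(−2nε²) = 10 exp(−2·3806·0.045²).
So c = 2·3806·0.045² = 15.4143.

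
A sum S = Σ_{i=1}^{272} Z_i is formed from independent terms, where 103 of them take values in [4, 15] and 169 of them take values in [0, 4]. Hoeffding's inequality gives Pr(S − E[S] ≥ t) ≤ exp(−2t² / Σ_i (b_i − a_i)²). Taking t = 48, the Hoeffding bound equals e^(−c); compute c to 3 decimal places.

Σ(b_i − a_i)² = 103·11² + 169·4² = 15167.
c = 2t² / 15167 = 2·48² / 15167 = 0.3038.

0.304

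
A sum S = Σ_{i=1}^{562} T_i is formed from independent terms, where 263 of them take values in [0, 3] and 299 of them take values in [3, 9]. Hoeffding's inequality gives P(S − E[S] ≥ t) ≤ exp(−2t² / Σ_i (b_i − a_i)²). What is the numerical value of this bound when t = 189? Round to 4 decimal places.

Σ(b_i − a_i)² = 263·3² + 299·6² = 13131.
Exponent = 2·189² / 13131 = 5.44071.
Bound = exp(−5.44071) = 0.00434.

0.0043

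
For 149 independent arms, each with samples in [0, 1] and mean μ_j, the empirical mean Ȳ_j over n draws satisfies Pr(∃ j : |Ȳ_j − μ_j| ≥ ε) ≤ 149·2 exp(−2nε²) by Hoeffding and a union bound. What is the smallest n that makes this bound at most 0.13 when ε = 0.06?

Need 2·149·exp(−2nε²) ≤ 0.13, i.e. exp(−2nε²) ≤ 0.13/298.
So 2nε² ≥ ln(298/0.13) = 7.737314.
Hence n ≥ 7.737314/(2·0.06²) = 1074.627.
The smallest integer n is 1075.

1075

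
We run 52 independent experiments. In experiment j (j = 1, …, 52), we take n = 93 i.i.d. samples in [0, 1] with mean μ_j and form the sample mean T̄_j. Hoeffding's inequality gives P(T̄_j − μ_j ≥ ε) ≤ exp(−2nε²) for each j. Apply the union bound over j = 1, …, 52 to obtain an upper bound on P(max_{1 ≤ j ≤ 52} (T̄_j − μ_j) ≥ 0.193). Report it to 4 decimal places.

Per-experiment Hoeffding bound: exp(−2·93·0.193²) = exp(−6.92831) = 0.00097965.
Union bound over 52 events: 52·0.00097965 = 0.05094.

0.0509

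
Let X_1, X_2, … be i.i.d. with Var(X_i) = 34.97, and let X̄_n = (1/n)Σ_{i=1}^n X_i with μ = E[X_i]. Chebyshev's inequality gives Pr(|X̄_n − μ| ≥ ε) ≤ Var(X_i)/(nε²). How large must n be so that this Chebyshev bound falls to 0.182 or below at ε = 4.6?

10

Require 34.97/(n·4.6²) ≤ 0.182, i.e. n ≥ 34.97/(0.182·4.6²) = 9.080.
The smallest integer n is 10.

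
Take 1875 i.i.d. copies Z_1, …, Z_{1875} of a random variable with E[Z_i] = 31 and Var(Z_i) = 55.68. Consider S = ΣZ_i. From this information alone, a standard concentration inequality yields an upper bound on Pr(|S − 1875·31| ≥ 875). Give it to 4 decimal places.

With mean and variance of each term known, Chebyshev's inequality bounds the deviation of the sum (or sample mean).
Var(S) = n·Var(Z_i) = 1875·55.68 = 104400.
Chebyshev: Pr(|S − 1875·31| ≥ 875) ≤ Var(S)/875² = 104400/765625 = 0.1364.

0.1364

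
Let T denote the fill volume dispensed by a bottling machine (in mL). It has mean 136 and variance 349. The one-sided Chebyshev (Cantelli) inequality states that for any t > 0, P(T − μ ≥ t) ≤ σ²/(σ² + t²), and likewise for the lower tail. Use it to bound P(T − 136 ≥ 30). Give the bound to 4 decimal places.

0.2794

Here σ² = 349 and t = 30, so σ² + t² = 1249.
Cantelli's bound: 349/1249 = 0.2794.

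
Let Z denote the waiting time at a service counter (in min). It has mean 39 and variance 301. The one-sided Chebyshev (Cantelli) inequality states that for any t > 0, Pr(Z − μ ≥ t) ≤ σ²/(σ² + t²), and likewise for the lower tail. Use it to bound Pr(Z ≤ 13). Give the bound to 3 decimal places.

0.308

Here σ² = 301 and t = 26, so σ² + t² = 977.
Cantelli's bound: 301/977 = 0.3081.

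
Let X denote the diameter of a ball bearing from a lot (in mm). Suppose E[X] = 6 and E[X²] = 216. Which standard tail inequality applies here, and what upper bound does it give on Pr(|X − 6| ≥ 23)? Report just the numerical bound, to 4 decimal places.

The first two moments determine the variance, so Chebyshev's inequality is the sharpest standard bound available.
Var(X) = E[X²] − (E[X])² = 216 − 36 = 180.
Chebyshev's inequality: Pr(|X − μ| ≥ t) ≤ Var(X)/t² = 180/529 = 0.3403.

0.3403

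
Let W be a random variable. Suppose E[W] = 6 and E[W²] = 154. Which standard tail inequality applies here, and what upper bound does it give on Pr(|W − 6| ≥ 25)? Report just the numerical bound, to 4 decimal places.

The first two moments determine the variance, so Chebyshev's inequality is the sharpest standard bound available.
Var(W) = E[W²] − (E[W])² = 154 − 36 = 118.
Chebyshev's inequality: Pr(|W − μ| ≥ t) ≤ Var(W)/t² = 118/625 = 0.1888.

0.1888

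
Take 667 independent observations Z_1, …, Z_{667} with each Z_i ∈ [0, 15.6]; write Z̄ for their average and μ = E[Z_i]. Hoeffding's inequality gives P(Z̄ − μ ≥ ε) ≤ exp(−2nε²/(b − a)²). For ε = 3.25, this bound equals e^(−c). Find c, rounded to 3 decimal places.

57.899

c = 2nε²/(b − a)² = 2·667·3.25² / 15.6² = 57.8993.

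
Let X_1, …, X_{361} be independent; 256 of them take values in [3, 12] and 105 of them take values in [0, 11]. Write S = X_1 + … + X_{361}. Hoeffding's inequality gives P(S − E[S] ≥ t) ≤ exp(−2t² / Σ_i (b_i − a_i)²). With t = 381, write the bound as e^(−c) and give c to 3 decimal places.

8.682

Σ(b_i − a_i)² = 256·9² + 105·11² = 33441.
c = 2t² / 33441 = 2·381² / 33441 = 8.6816.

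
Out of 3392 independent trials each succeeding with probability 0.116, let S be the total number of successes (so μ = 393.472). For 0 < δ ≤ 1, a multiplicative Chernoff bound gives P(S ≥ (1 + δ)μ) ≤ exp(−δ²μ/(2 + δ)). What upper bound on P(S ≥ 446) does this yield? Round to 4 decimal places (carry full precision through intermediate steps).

0.0374

Write 446 = (1 + δ)μ, so δ = 446/393.472 − 1 = 0.1334987…
Then the exponent is δ²μ/(2 + δ) = (446 − μ)² / (μ·(2 + δ)) = 3.286817.
Bound = exp(−3.286817) = 0.03737.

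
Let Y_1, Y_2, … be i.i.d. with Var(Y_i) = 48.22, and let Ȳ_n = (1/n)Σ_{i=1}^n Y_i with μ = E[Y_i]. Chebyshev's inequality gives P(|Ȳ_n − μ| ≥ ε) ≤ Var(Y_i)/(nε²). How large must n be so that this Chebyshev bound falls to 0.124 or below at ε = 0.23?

7352

Require 48.22/(n·0.23²) ≤ 0.124, i.e. n ≥ 48.22/(0.124·0.23²) = 7351.058.
The smallest integer n is 7352.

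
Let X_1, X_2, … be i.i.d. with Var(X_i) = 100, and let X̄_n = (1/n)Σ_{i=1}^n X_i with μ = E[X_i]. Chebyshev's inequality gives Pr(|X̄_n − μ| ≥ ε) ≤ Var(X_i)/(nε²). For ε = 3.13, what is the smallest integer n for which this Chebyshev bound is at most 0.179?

Require 100/(n·3.13²) ≤ 0.179, i.e. n ≥ 100/(0.179·3.13²) = 57.024.
The smallest integer n is 58.

58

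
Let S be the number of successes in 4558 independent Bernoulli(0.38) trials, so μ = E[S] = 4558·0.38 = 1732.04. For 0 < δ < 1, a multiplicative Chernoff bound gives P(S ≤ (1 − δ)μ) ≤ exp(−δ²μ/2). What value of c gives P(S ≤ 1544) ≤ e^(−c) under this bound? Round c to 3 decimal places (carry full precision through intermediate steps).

Write 1544 = (1 − δ)μ, so δ = 1 − 1544/1732.04 = 0.1085656…
Then the exponent is δ²μ/2 = (μ − 1544)²/(2μ) = 10.207340.

10.207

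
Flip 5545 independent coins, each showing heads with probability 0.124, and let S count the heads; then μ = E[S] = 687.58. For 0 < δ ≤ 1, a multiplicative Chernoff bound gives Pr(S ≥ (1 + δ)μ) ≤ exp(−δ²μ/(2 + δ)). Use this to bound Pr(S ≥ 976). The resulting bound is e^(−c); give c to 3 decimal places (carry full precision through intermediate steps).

Write 976 = (1 + δ)μ, so δ = 976/687.58 − 1 = 0.4194712…
Then the exponent is δ²μ/(2 + δ) = (976 − μ)² / (μ·(2 + δ)) = 50.004266.

50.004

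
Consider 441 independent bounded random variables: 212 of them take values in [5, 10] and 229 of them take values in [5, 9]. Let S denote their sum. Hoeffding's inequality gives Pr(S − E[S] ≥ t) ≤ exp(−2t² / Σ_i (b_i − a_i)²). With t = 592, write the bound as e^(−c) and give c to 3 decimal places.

78.194

Σ(b_i − a_i)² = 212·5² + 229·4² = 8964.
c = 2t² / 8964 = 2·592² / 8964 = 78.1937.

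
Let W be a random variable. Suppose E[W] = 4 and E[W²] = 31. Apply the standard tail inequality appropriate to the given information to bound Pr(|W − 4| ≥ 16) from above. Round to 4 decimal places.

The first two moments determine the variance, so Chebyshev's inequality is the sharpest standard bound available.
Var(W) = E[W²] − (E[W])² = 31 − 16 = 15.
Chebyshev's inequality: Pr(|W − μ| ≥ t) ≤ Var(W)/t² = 15/256 = 0.0586.

0.0586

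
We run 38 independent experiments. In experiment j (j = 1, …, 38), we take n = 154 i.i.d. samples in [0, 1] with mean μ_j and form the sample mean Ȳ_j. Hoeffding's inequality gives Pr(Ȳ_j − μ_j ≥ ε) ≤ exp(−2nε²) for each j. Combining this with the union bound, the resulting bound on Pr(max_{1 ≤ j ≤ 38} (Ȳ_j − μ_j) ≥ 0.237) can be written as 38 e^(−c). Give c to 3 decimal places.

Union bound over the 38 events: Pr(max_{1 ≤ j ≤ 38} (Ȳ_j − μ_j) ≥ 0.237) ≤ 38·exp(−2nε²) = 38 exp(−2·154·0.237²).
So c = 2·154·0.237² = 17.3001.

17.300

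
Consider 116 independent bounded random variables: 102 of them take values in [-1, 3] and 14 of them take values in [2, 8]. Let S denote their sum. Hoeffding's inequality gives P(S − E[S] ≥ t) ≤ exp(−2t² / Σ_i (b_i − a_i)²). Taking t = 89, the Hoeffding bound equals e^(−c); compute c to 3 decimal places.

7.417

Σ(b_i − a_i)² = 102·4² + 14·6² = 2136.
c = 2t² / 2136 = 2·89² / 2136 = 7.4167.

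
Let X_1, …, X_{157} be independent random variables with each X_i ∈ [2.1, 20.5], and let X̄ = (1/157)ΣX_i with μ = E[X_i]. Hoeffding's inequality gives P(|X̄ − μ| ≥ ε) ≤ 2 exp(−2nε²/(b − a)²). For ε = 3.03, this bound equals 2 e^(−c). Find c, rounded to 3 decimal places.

8.515

c = 2nε²/(b − a)² = 2·157·3.03² / 18.4² = 8.5149.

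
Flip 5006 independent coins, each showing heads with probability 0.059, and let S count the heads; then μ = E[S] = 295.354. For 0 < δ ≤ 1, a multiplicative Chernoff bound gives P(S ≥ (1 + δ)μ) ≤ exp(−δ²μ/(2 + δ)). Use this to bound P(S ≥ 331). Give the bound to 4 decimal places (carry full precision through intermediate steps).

Write 331 = (1 + δ)μ, so δ = 331/295.354 − 1 = 0.1206891…
Then the exponent is δ²μ/(2 + δ) = (331 − μ)² / (μ·(2 + δ)) = 2.028625.
Bound = exp(−2.028625) = 0.13152.

0.1315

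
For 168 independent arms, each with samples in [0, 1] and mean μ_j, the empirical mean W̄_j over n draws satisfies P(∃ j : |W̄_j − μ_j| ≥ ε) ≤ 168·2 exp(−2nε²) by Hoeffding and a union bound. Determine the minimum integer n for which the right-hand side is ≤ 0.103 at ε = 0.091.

489

Need 2·168·exp(−2nε²) ≤ 0.103, i.e. exp(−2nε²) ≤ 0.103/336.
So 2nε² ≥ ln(336/0.103) = 8.090137.
Hence n ≥ 8.090137/(2·0.091²) = 488.476.
The smallest integer n is 489.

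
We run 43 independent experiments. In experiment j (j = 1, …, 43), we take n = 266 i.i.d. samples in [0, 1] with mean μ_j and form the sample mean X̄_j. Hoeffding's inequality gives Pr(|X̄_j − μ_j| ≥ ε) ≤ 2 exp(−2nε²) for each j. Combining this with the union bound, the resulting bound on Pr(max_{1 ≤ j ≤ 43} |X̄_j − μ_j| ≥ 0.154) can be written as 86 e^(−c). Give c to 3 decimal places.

12.617

Union bound over the 43 events: Pr(max_{1 ≤ j ≤ 43} |X̄_j − μ_j| ≥ 0.154) ≤ 43·2·exp(−2nε²) = 86 exp(−2·266·0.154²).
So c = 2·266·0.154² = 12.6169.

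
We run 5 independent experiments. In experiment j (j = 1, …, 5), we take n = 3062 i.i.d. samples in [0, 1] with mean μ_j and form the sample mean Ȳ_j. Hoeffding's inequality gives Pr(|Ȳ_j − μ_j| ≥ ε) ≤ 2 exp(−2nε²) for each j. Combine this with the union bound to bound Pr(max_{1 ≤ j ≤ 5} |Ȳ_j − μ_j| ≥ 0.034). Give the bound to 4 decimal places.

Per-experiment Hoeffding bound: 2·exp(−2·3062·0.034²) = 2·exp(−7.07934) = 0.0016847.
Union bound over 5 events: 5·0.0016847 = 0.00842.

0.0084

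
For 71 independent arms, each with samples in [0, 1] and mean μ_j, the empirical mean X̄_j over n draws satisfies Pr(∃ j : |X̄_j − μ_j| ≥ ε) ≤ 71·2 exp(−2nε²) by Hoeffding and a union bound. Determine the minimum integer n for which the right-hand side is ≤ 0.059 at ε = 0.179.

Need 2·71·exp(−2nε²) ≤ 0.059, i.e. exp(−2nε²) ≤ 0.059/142.
So 2nε² ≥ ln(142/0.059) = 7.786045.
Hence n ≥ 7.786045/(2·0.179²) = 121.501.
The smallest integer n is 122.

122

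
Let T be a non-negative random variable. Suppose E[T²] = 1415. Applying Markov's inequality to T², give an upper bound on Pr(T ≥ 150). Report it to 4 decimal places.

Since T ≥ 0, the event {T ≥ 150} is the same as {T² ≥ 22500}.
Markov's inequality applied to T² gives Pr(T² ≥ 22500) ≤ E[T²]/22500 = 1415/22500 = 0.0629.

0.0629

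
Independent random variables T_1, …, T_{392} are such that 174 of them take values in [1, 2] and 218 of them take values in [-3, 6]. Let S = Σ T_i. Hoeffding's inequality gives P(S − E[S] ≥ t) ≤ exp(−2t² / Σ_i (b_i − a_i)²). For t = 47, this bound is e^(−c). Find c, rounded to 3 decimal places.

0.248

Σ(b_i − a_i)² = 174·1² + 218·9² = 17832.
c = 2t² / 17832 = 2·47² / 17832 = 0.2478.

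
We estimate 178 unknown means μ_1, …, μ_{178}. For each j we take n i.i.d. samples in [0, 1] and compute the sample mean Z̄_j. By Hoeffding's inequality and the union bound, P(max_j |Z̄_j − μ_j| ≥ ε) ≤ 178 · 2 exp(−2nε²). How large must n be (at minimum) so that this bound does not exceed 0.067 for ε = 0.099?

438

Need 2·178·exp(−2nε²) ≤ 0.067, i.e. exp(−2nε²) ≤ 0.067/356.
So 2nε² ≥ ln(356/0.067) = 8.577993.
Hence n ≥ 8.577993/(2·0.099²) = 437.608.
The smallest integer n is 438.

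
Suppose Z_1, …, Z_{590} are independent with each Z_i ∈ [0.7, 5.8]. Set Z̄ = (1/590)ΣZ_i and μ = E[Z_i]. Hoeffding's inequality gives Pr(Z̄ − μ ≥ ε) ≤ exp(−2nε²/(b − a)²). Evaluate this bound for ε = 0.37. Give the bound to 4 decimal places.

0.0020

Exponent: 2nε²/(b − a)² = 2·590·0.37² / 5.1² = 6.21077.
Bound = exp(−6.21077) = 0.00201.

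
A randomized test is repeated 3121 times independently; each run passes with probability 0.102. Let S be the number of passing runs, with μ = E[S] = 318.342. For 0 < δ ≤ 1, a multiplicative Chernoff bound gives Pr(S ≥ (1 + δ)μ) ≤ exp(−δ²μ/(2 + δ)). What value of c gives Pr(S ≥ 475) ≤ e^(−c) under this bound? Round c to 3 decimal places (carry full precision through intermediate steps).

30.935

Write 475 = (1 + δ)μ, so δ = 475/318.342 − 1 = 0.492106…
Then the exponent is δ²μ/(2 + δ) = (475 − μ)² / (μ·(2 + δ)) = 30.934615.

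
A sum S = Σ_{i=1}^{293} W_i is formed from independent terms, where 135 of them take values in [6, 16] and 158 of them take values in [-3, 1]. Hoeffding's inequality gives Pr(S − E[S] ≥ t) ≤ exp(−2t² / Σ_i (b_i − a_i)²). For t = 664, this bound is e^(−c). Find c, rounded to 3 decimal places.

55.016

Σ(b_i − a_i)² = 135·10² + 158·4² = 16028.
c = 2t² / 16028 = 2·664² / 16028 = 55.0157.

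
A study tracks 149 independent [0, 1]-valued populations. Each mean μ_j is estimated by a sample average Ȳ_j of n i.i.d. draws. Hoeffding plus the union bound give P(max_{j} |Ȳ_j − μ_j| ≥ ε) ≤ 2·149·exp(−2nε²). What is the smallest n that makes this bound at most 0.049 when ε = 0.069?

Need 2·149·exp(−2nε²) ≤ 0.049, i.e. exp(−2nε²) ≤ 0.049/298.
So 2nε² ≥ ln(298/0.049) = 8.713028.
Hence n ≥ 8.713028/(2·0.069²) = 915.042.
The smallest integer n is 916.

916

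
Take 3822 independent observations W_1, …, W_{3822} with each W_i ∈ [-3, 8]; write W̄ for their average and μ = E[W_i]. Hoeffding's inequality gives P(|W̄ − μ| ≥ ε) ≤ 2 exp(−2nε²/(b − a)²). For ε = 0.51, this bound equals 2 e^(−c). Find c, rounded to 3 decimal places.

16.431

c = 2nε²/(b − a)² = 2·3822·0.51² / 11² = 16.4314.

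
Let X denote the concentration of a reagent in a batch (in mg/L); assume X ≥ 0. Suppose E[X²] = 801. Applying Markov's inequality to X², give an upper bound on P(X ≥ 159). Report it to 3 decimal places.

Since X ≥ 0, the event {X ≥ 159} is the same as {X² ≥ 25281}.
Markov's inequality applied to X² gives P(X² ≥ 25281) ≤ E[X²]/25281 = 801/25281 = 0.0317.

0.032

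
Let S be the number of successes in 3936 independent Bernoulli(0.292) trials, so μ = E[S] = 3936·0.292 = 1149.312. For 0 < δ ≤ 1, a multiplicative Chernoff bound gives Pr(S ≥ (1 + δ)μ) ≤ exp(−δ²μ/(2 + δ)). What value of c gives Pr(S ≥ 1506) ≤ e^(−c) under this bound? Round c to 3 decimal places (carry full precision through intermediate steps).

Write 1506 = (1 + δ)μ, so δ = 1506/1149.312 − 1 = 0.3103491…
Then the exponent is δ²μ/(2 + δ) = (1506 − μ)² / (μ·(2 + δ)) = 47.913891.

47.914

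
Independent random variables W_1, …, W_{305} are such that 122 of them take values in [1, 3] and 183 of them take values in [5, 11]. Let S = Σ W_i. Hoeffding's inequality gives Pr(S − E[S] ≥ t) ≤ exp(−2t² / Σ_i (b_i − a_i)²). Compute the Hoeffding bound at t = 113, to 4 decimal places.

Σ(b_i − a_i)² = 122·2² + 183·6² = 7076.
Exponent = 2·113² / 7076 = 3.60910.
Bound = exp(−3.60910) = 0.02708.

0.0271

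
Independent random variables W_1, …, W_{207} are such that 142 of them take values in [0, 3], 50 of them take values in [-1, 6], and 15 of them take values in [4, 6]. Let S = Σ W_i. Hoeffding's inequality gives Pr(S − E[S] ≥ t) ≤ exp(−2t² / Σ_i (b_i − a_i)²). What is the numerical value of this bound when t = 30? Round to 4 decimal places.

0.6218

Σ(b_i − a_i)² = 142·3² + 50·7² + 15·2² = 3788.
Exponent = 2·30² / 3788 = 0.47518.
Bound = exp(−0.47518) = 0.62177.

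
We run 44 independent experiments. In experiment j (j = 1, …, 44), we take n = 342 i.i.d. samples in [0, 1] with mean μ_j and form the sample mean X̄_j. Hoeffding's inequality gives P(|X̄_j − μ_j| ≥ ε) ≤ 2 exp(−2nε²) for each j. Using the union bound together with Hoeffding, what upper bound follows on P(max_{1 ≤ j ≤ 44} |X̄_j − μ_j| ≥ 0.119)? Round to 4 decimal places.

0.0055

Per-experiment Hoeffding bound: 2·exp(−2·342·0.119²) = 2·exp(−9.68612) = 0.00012428.
Union bound over 44 events: 44·0.00012428 = 0.00547.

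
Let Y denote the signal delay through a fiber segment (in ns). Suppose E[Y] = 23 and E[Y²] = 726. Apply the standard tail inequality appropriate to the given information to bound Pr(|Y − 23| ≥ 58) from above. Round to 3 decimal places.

The first two moments determine the variance, so Chebyshev's inequality is the sharpest standard bound available.
Var(Y) = E[Y²] − (E[Y])² = 726 − 529 = 197.
Chebyshev's inequality: Pr(|Y − μ| ≥ t) ≤ Var(Y)/t² = 197/3364 = 0.0586.

0.059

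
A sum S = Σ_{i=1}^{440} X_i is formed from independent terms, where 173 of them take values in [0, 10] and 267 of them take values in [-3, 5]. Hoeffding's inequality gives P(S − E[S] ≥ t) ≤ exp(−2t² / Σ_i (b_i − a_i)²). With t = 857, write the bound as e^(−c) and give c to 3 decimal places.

Σ(b_i − a_i)² = 173·10² + 267·8² = 34388.
c = 2t² / 34388 = 2·857² / 34388 = 42.7154.

42.715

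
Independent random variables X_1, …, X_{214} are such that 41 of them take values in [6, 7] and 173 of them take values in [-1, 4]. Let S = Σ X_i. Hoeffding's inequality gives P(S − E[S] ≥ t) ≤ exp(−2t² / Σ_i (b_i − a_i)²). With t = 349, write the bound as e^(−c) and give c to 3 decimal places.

Σ(b_i − a_i)² = 41·1² + 173·5² = 4366.
c = 2t² / 4366 = 2·349² / 4366 = 55.7952.

55.795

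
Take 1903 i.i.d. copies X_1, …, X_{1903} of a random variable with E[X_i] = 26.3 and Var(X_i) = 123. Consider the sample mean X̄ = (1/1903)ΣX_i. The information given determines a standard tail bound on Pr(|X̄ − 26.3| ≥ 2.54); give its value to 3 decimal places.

With mean and variance of each term known, Chebyshev's inequality bounds the deviation of the sum (or sample mean).
Var(X̄) = Var(X_i)/n = 123/1903 = 0.064635.
Chebyshev: Pr(|X̄ − 26.3| ≥ 2.54) ≤ Var(X̄)/(2.54)² = 123/(1903·2.54²) = 0.0100.

0.010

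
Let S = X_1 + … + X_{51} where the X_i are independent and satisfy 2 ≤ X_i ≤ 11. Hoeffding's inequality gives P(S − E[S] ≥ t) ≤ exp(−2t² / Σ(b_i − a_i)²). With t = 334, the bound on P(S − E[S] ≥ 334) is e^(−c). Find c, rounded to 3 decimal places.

54.009

Σ(b_i − a_i)² = 51·(9)² = 4131.
c = 2t²/4131 = 2·334²/4131 = 54.0092.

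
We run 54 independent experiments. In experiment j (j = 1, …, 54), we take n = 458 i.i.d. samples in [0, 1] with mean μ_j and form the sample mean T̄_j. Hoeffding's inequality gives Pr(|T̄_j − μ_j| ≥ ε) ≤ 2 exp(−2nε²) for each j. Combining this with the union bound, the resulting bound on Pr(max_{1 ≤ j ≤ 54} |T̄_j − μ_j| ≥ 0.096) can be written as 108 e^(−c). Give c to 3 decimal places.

Union bound over the 54 events: Pr(max_{1 ≤ j ≤ 54} |T̄_j − μ_j| ≥ 0.096) ≤ 54·2·exp(−2nε²) = 108 exp(−2·458·0.096²).
So c = 2·458·0.096² = 8.4419.

8.442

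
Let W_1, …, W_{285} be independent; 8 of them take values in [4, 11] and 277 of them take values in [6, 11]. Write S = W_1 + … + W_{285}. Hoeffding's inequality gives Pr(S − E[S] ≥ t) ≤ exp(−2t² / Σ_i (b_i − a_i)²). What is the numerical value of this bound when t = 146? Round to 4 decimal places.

Σ(b_i − a_i)² = 8·7² + 277·5² = 7317.
Exponent = 2·146² / 7317 = 5.82643.
Bound = exp(−5.82643) = 0.00295.

0.0029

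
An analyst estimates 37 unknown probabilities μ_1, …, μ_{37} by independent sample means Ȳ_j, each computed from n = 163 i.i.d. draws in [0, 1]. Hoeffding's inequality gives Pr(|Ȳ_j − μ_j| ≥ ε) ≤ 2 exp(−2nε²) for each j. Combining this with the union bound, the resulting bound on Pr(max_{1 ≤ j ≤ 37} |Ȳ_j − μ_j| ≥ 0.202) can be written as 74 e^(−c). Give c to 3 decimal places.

13.302

Union bound over the 37 events: Pr(max_{1 ≤ j ≤ 37} |Ȳ_j − μ_j| ≥ 0.202) ≤ 37·2·exp(−2nε²) = 74 exp(−2·163·0.202²).
So c = 2·163·0.202² = 13.3021.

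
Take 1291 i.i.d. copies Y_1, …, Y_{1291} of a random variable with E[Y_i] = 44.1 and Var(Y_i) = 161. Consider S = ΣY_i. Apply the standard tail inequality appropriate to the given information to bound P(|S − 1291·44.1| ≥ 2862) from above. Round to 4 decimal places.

0.0254

With mean and variance of each term known, Chebyshev's inequality bounds the deviation of the sum (or sample mean).
Var(S) = n·Var(Y_i) = 1291·161 = 207851.
Chebyshev: P(|S − 1291·44.1| ≥ 2862) ≤ Var(S)/2862² = 207851/8191044 = 0.0254.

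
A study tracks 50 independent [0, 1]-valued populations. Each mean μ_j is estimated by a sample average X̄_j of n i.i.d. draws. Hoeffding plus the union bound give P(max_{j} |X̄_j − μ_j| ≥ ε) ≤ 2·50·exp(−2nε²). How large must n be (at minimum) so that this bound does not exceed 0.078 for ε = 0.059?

Need 2·50·exp(−2nε²) ≤ 0.078, i.e. exp(−2nε²) ≤ 0.078/100.
So 2nε² ≥ ln(100/0.078) = 7.156217.
Hence n ≥ 7.156217/(2·0.059²) = 1027.897.
The smallest integer n is 1028.

1028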